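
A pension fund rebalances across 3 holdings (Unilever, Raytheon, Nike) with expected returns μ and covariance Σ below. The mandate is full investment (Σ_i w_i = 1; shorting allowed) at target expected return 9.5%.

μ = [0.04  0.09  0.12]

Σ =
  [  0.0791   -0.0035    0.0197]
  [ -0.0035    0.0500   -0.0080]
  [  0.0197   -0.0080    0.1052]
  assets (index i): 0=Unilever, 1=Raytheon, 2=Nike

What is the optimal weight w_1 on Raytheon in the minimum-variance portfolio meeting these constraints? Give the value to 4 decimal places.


0.5641

p=Σ⁻¹μ = [0.2860  2.0185  1.2406]
q=Σ⁻¹𝟙 = [11.3680  22.2467  9.0687]
a=μᵀp=0.341983  b=𝟙ᵀp=3.545169  c=𝟙ᵀq=42.683443  D=ac−b²=2.028775
λ₁=(c·0.095−b)/D = (42.683443·0.095−3.545169)/2.028775 = 0.251264
λ₂=(a−b·0.095)/D = (0.341983−3.545169·0.095)/2.028775 = 0.002559
w* = 0.251264·p + 0.002559·q:
  w_0 = 0.251264·0.2860 + 0.002559·11.3680 = 0.1010  (Unilever)
  w_1 = 0.251264·2.0185 + 0.002559·22.2467 = 0.5641  (Raytheon)
  w_2 = 0.251264·1.2406 + 0.002559·9.0687 = 0.3349  (Nike)
Σw_i=1.0000  μᵀw=0.0950
σ²=wᵀΣw=λ₁·μ_p+λ₂ = 0.251264·0.095 + 0.002559 = 0.026429 ≈ 0.0264


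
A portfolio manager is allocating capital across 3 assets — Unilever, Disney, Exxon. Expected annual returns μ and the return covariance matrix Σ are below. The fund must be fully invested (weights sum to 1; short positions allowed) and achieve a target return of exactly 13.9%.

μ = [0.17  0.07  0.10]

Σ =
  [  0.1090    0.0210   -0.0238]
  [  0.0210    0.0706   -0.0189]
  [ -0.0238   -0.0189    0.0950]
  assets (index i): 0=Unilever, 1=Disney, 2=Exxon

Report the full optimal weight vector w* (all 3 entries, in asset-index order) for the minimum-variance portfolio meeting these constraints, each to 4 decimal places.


0.5753  0.0423  0.3824

p=Σ⁻¹μ = [1.7479  0.9196  1.6735]
q=Σ⁻¹𝟙 = [9.6768  15.5828  16.0508]
a=μᵀp=0.528855  b=𝟙ᵀp=4.340926  c=𝟙ᵀq=41.310364  D=ac−b²=3.003558
λ₁=(c·0.139−b)/D = (41.310364·0.139−4.340926)/3.003558 = 0.466518
λ₂=(a−b·0.139)/D = (0.528855−4.340926·0.139)/3.003558 = -0.024815
w* = 0.466518·p + -0.024815·q:
  w_0 = 0.466518·1.7479 + -0.024815·9.6768 = 0.5753  (Unilever)
  w_1 = 0.466518·0.9196 + -0.024815·15.5828 = 0.0423  (Disney)
  w_2 = 0.466518·1.6735 + -0.024815·16.0508 = 0.3824  (Exxon)
Σw_i=1.0000  μᵀw=0.1390
σ²=wᵀΣw=λ₁·μ_p+λ₂ = 0.466518·0.139 + -0.024815 = 0.040031 ≈ 0.0400


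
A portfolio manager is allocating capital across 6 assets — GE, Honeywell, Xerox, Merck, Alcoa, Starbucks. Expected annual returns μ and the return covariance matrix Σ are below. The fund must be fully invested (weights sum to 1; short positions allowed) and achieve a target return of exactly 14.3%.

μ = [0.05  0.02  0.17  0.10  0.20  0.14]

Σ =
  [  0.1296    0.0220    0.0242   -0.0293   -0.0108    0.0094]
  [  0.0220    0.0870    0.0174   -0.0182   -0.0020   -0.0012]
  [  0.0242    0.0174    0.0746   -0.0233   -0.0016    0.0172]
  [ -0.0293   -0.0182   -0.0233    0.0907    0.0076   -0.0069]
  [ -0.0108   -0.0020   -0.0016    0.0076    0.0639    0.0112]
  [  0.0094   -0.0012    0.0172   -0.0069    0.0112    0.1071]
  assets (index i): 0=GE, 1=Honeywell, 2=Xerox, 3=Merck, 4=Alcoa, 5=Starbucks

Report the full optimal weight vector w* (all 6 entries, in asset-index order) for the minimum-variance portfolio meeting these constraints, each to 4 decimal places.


0.0787  0.0562  0.2605  0.2237  0.2993  0.0816

u=Σ⁻¹μ = [0.4914  0.0313  2.5644  1.7283  2.9578  0.6546]
v=Σ⁻¹𝟙 = [8.3769  11.1239  12.7135  18.5063  14.4143  6.3696]
a=μᵀu=1.317189  b=𝟙ᵀu=8.427850  c=𝟙ᵀv=71.504510  D=ac−b²=23.156293
λ₁=(c·0.143−b)/D = (71.504510·0.143−8.427850)/23.156293 = 0.077616
λ₂=(a−b·0.143)/D = (1.317189−8.427850·0.143)/23.156293 = 0.004837
w* = 0.077616·u + 0.004837·v:
  w_0 = 0.077616·0.4914 + 0.004837·8.3769 = 0.0787  (GE)
  w_1 = 0.077616·0.0313 + 0.004837·11.1239 = 0.0562  (Honeywell)
  w_2 = 0.077616·2.5644 + 0.004837·12.7135 = 0.2605  (Xerox)
  w_3 = 0.077616·1.7283 + 0.004837·18.5063 = 0.2237  (Merck)
  w_4 = 0.077616·2.9578 + 0.004837·14.4143 = 0.2993  (Alcoa)
  w_5 = 0.077616·0.6546 + 0.004837·6.3696 = 0.0816  (Starbucks)
Σw_i=1.0000  μᵀw=0.1430
σ²=wᵀΣw=λ₁·μ_p+λ₂ = 0.077616·0.143 + 0.004837 = 0.015936 ≈ 0.0159


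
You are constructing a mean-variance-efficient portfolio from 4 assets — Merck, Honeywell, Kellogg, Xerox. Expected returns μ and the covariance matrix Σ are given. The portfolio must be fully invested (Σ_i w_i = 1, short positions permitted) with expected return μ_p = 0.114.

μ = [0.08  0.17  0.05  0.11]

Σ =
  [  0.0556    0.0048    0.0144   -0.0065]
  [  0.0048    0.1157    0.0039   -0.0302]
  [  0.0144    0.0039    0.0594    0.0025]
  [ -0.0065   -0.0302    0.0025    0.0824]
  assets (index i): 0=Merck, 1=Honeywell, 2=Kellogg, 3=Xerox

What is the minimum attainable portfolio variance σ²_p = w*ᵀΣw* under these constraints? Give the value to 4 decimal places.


0.0188

p=Σ⁻¹μ = [1.4521  1.9641  0.2698  2.1612]
q=Σ⁻¹𝟙 = [16.0266  12.1644  11.4141  17.5122]
a=μᵀp=0.701277  b=𝟙ᵀp=5.847123  c=𝟙ᵀq=57.117254  D=ac−b²=5.866197
λ₁=(c·0.114−b)/D = (57.117254·0.114−5.847123)/5.866197 = 0.113232
λ₂=(a−b·0.114)/D = (0.701277−5.847123·0.114)/5.866197 = 0.005916
w* = 0.113232·p + 0.005916·q:
  w_0 = 0.113232·1.4521 + 0.005916·16.0266 = 0.2592  (Merck)
  w_1 = 0.113232·1.9641 + 0.005916·12.1644 = 0.2944  (Honeywell)
  w_2 = 0.113232·0.2698 + 0.005916·11.4141 = 0.0981  (Kellogg)
  w_3 = 0.113232·2.1612 + 0.005916·17.5122 = 0.3483  (Xerox)
Σw_i=1.0000  μᵀw=0.1140
σ²=wᵀΣw=λ₁·μ_p+λ₂ = 0.113232·0.114 + 0.005916 = 0.018825 ≈ 0.0188


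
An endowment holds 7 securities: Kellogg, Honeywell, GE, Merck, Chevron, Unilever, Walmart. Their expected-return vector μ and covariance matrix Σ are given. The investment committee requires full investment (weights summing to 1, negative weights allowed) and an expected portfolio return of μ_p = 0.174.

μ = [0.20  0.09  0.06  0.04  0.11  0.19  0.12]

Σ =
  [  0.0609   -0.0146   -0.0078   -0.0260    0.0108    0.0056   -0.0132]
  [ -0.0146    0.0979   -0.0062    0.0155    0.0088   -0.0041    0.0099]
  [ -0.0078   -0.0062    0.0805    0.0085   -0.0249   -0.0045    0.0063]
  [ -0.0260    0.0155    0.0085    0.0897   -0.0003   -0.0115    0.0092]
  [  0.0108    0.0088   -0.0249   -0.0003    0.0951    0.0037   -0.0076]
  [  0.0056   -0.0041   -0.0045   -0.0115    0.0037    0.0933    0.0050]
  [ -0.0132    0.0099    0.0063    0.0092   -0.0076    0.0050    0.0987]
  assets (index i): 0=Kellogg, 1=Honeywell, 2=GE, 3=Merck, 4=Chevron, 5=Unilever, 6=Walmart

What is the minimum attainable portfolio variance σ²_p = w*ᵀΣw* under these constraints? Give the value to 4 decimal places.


0.0223

u=Σ⁻¹μ = [4.3528  1.2790  1.4049  1.4633  0.9533  1.9658  1.4174]
v=Σ⁻¹𝟙 = [27.3415  11.2962  17.6201  15.8863  11.4133  11.3740  10.3524]
a=μᵀu=1.776936  b=𝟙ᵀu=12.836444  c=𝟙ᵀv=105.283944  D=ac−b²=22.308484
λ₁=(c·0.174−b)/D = (105.283944·0.174−12.836444)/22.308484 = 0.245779
λ₂=(a−b·0.174)/D = (1.776936−12.836444·0.174)/22.308484 = -0.020468
w* = 0.245779·u + -0.020468·v:
  w_0 = 0.245779·4.3528 + -0.020468·27.3415 = 0.5102  (Kellogg)
  w_1 = 0.245779·1.2790 + -0.020468·11.2962 = 0.0832  (Honeywell)
  w_2 = 0.245779·1.4049 + -0.020468·17.6201 = -0.0153  (GE)
  w_3 = 0.245779·1.4633 + -0.020468·15.8863 = 0.0345  (Merck)
  w_4 = 0.245779·0.9533 + -0.020468·11.4133 = 0.0007  (Chevron)
  w_5 = 0.245779·1.9658 + -0.020468·11.3740 = 0.2503  (Unilever)
  w_6 = 0.245779·1.4174 + -0.020468·10.3524 = 0.1365  (Walmart)
Σw_i=1.0000  μᵀw=0.1740
σ²=wᵀΣw=λ₁·μ_p+λ₂ = 0.245779·0.174 + -0.020468 = 0.022298 ≈ 0.0223


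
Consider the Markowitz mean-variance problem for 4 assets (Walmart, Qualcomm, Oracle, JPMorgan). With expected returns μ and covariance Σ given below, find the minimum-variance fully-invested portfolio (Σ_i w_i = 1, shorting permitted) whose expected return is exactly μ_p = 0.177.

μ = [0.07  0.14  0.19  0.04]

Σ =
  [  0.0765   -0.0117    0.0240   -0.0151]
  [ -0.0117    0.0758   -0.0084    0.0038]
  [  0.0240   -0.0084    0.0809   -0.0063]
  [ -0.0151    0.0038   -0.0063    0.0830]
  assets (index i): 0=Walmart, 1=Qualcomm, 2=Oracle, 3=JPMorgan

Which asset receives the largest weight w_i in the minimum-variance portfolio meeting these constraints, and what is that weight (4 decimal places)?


p=Σ⁻¹μ = [0.6153  2.1788  2.4452  0.6797]
q=Σ⁻¹𝟙 = [15.0927  15.9622  10.6993  14.8753]
a=μᵀp=0.839886  b=𝟙ᵀp=5.919067  c=𝟙ᵀq=56.629438  D=ac−b²=12.526936
λ₁=(c·0.177−b)/D = (56.629438·0.177−5.919067)/12.526936 = 0.327641
λ₂=(a−b·0.177)/D = (0.839886−5.919067·0.177)/12.526936 = -0.016587
w* = 0.327641·p + -0.016587·q:
  w_0 = 0.327641·0.6153 + -0.016587·15.0927 = -0.0487  (Walmart)
  w_1 = 0.327641·2.1788 + -0.016587·15.9622 = 0.4491  (Qualcomm)
  w_2 = 0.327641·2.4452 + -0.016587·10.6993 = 0.6237  (Oracle)
  w_3 = 0.327641·0.6797 + -0.016587·14.8753 = -0.0240  (JPMorgan)
Σw_i=1.0000  μᵀw=0.1770
σ²=wᵀΣw=λ₁·μ_p+λ₂ = 0.327641·0.177 + -0.016587 = 0.041405 ≈ 0.0414

Oracle (0.6237)


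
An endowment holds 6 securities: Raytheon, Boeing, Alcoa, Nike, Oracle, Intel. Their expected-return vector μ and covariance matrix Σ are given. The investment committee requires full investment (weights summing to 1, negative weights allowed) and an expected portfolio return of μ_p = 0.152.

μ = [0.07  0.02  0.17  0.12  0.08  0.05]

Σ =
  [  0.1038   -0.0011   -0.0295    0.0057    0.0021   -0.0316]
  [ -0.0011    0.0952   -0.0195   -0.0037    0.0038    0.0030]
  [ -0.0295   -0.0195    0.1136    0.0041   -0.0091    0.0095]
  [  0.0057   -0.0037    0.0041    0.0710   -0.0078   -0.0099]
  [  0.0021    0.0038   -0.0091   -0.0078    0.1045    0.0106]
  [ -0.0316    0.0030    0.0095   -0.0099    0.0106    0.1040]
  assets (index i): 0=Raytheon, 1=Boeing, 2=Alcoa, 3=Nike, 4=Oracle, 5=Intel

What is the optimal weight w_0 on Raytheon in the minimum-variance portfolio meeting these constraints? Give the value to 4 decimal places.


0.1297

x=Σ⁻¹μ = [1.3408  0.6201  1.8999  1.7141  0.9319  0.7649]
y=Σ⁻¹𝟙 = [17.0026  13.4825  14.6243  15.5416  9.7978  13.5376]
a=μᵀx=0.747731  b=𝟙ᵀx=7.271660  c=𝟙ᵀy=83.986442  D=ac−b²=9.922210
λ₁=(c·0.152−b)/D = (83.986442·0.152−7.271660)/9.922210 = 0.553735
λ₂=(a−b·0.152)/D = (0.747731−7.271660·0.152)/9.922210 = -0.036036
w* = 0.553735·x + -0.036036·y:
  w_0 = 0.553735·1.3408 + -0.036036·17.0026 = 0.1297  (Raytheon)
  w_1 = 0.553735·0.6201 + -0.036036·13.4825 = -0.1425  (Boeing)
  w_2 = 0.553735·1.8999 + -0.036036·14.6243 = 0.5250  (Alcoa)
  w_3 = 0.553735·1.7141 + -0.036036·15.5416 = 0.3891  (Nike)
  w_4 = 0.553735·0.9319 + -0.036036·9.7978 = 0.1629  (Oracle)
  w_5 = 0.553735·0.7649 + -0.036036·13.5376 = -0.0643  (Intel)
Σw_i=1.0000  μᵀw=0.1520
σ²=wᵀΣw=λ₁·μ_p+λ₂ = 0.553735·0.152 + -0.036036 = 0.048131 ≈ 0.0481


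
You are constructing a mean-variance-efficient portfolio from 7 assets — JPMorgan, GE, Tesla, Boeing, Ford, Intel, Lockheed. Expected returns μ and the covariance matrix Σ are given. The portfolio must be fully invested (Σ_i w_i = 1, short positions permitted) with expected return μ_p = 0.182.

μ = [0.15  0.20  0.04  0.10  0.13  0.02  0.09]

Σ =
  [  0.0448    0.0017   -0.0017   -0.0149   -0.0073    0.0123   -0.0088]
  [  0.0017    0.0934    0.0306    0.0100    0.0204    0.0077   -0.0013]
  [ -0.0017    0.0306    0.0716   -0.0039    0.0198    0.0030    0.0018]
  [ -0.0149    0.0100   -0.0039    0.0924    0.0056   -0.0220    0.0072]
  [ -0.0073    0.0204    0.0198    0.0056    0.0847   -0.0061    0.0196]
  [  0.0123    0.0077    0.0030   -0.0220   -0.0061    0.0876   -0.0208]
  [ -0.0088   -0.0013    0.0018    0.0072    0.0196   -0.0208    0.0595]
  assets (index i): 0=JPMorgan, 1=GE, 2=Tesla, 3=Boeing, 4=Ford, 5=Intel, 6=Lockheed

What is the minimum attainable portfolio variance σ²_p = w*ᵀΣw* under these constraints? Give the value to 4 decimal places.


x=Σ⁻¹μ = [4.1651  1.8032  -0.3912  1.4227  1.0708  0.3525  1.7782]
y=Σ⁻¹𝟙 = [29.3548  2.0190  11.8615  17.7537  5.8771  16.9631  22.6792]
a=μᵀx=1.418313  b=𝟙ᵀx=10.201256  c=𝟙ᵀy=106.508317  D=ac−b²=46.996508
λ₁=(c·0.182−b)/D = (106.508317·0.182−10.201256)/46.996508 = 0.195403
λ₂=(a−b·0.182)/D = (1.418313−10.201256·0.182)/46.996508 = -0.009327
w* = 0.195403·x + -0.009327·y:
  w_0 = 0.195403·4.1651 + -0.009327·29.3548 = 0.5401  (JPMorgan)
  w_1 = 0.195403·1.8032 + -0.009327·2.0190 = 0.3335  (GE)
  w_2 = 0.195403·-0.3912 + -0.009327·11.8615 = -0.1871  (Tesla)
  w_3 = 0.195403·1.4227 + -0.009327·17.7537 = 0.1124  (Boeing)
  w_4 = 0.195403·1.0708 + -0.009327·5.8771 = 0.1544  (Ford)
  w_5 = 0.195403·0.3525 + -0.009327·16.9631 = -0.0893  (Intel)
  w_6 = 0.195403·1.7782 + -0.009327·22.6792 = 0.1359  (Lockheed)
Σw_i=1.0000  μᵀw=0.1820
σ²=wᵀΣw=λ₁·μ_p+λ₂ = 0.195403·0.182 + -0.009327 = 0.026237 ≈ 0.0262

0.0262


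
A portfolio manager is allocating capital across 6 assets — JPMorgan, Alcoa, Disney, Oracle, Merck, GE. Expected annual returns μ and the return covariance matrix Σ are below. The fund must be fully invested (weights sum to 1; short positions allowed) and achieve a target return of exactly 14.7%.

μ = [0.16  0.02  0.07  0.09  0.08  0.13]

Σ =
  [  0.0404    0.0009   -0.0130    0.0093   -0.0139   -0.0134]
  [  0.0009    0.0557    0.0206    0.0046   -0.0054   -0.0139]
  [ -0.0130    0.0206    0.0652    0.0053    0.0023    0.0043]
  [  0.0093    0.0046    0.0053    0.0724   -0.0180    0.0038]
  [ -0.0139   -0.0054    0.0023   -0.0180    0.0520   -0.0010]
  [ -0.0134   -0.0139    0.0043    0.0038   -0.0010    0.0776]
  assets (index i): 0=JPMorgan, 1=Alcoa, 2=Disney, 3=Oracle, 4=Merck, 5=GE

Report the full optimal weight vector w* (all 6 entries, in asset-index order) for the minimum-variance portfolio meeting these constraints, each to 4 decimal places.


0.6016  -0.1596  0.1511  0.0093  0.1833  0.2143

p=Σ⁻¹μ = [6.4754  0.5586  1.7936  1.0054  3.6498  2.7919]
q=Σ⁻¹𝟙 = [46.7577  20.4549  14.1597  13.7887  38.4553  23.6604]
a=μᵀp=1.918214  b=𝟙ᵀp=16.274770  c=𝟙ᵀq=157.276742  D=ac−b²=36.822262
λ₁=(c·0.147−b)/D = (157.276742·0.147−16.274770)/36.822262 = 0.185891
λ₂=(a−b·0.147)/D = (1.918214−16.274770·0.147)/36.822262 = -0.012877
w* = 0.185891·p + -0.012877·q:
  w_0 = 0.185891·6.4754 + -0.012877·46.7577 = 0.6016  (JPMorgan)
  w_1 = 0.185891·0.5586 + -0.012877·20.4549 = -0.1596  (Alcoa)
  w_2 = 0.185891·1.7936 + -0.012877·14.1597 = 0.1511  (Disney)
  w_3 = 0.185891·1.0054 + -0.012877·13.7887 = 0.0093  (Oracle)
  w_4 = 0.185891·3.6498 + -0.012877·38.4553 = 0.1833  (Merck)
  w_5 = 0.185891·2.7919 + -0.012877·23.6604 = 0.2143  (GE)
Σw_i=1.0000  μᵀw=0.1470
σ²=wᵀΣw=λ₁·μ_p+λ₂ = 0.185891·0.147 + -0.012877 = 0.014448 ≈ 0.0144


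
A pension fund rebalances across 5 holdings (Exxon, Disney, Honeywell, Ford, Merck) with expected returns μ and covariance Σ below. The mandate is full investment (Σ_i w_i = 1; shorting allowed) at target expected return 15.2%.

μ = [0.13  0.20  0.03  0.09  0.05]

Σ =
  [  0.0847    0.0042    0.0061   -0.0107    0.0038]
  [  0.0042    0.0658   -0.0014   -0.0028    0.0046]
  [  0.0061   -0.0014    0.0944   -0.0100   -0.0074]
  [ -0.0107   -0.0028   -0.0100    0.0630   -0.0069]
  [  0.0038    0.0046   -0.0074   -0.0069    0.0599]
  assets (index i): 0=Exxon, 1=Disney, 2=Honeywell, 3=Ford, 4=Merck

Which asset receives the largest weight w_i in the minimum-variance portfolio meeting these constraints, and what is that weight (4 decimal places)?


Disney (0.4956)

g=Σ⁻¹μ = [1.5651  2.9800  0.5357  1.9998  0.8031]
h=Σ⁻¹𝟙 = [12.1203  14.3535  13.9509  22.8849  19.1830]
a=μᵀg=1.035664  b=𝟙ᵀg=7.883657  c=𝟙ᵀh=82.492547  D=ac−b²=23.282505
λ₁=(c·0.152−b)/D = (82.492547·0.152−7.883657)/23.282505 = 0.199945
λ₂=(a−b·0.152)/D = (1.035664−7.883657·0.152)/23.282505 = -0.006986
w* = 0.199945·g + -0.006986·h:
  w_0 = 0.199945·1.5651 + -0.006986·12.1203 = 0.2283  (Exxon)
  w_1 = 0.199945·2.9800 + -0.006986·14.3535 = 0.4956  (Disney)
  w_2 = 0.199945·0.5357 + -0.006986·13.9509 = 0.0096  (Honeywell)
  w_3 = 0.199945·1.9998 + -0.006986·22.8849 = 0.2400  (Ford)
  w_4 = 0.199945·0.8031 + -0.006986·19.1830 = 0.0266  (Merck)
Σw_i=1.0000  μᵀw=0.1520
σ²=wᵀΣw=λ₁·μ_p+λ₂ = 0.199945·0.152 + -0.006986 = 0.023406 ≈ 0.0234


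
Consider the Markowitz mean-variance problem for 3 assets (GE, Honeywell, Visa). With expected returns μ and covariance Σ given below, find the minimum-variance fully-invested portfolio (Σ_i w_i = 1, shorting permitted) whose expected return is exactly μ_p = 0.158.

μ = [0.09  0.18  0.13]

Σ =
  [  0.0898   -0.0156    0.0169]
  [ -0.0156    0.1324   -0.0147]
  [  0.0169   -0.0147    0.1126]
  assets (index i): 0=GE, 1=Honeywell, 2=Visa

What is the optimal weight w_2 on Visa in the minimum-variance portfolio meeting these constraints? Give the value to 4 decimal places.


u=Σ⁻¹μ = [1.0561  1.6180  1.2072]
v=Σ⁻¹𝟙 = [11.2467  9.8189  8.4749]
a=μᵀu=0.543230  b=𝟙ᵀu=3.881343  c=𝟙ᵀv=29.540475  D=ac−b²=0.982448
λ₁=(c·0.158−b)/D = (29.540475·0.158−3.881343)/0.982448 = 0.800096
λ₂=(a−b·0.158)/D = (0.543230−3.881343·0.158)/0.982448 = -0.071273
w* = 0.800096·u + -0.071273·v:
  w_0 = 0.800096·1.0561 + -0.071273·11.2467 = 0.0434  (GE)
  w_1 = 0.800096·1.6180 + -0.071273·9.8189 = 0.5947  (Honeywell)
  w_2 = 0.800096·1.2072 + -0.071273·8.4749 = 0.3619  (Visa)
Σw_i=1.0000  μᵀw=0.1580
σ²=wᵀΣw=λ₁·μ_p+λ₂ = 0.800096·0.158 + -0.071273 = 0.055142 ≈ 0.0551

0.3619


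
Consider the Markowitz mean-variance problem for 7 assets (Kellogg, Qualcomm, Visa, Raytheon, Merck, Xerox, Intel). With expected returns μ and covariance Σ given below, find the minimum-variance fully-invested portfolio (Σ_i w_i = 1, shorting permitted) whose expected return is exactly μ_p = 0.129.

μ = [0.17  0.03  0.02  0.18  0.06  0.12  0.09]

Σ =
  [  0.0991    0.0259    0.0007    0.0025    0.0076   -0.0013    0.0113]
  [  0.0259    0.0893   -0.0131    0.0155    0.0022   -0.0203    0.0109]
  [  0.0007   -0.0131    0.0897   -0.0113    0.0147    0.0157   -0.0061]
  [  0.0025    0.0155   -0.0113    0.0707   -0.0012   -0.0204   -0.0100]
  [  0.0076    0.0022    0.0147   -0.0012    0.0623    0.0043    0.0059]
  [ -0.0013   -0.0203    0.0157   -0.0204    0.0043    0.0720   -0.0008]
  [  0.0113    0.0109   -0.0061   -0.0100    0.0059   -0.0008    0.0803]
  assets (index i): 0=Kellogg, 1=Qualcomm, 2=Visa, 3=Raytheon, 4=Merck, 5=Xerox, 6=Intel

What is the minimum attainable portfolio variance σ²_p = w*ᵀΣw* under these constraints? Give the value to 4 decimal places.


0.0127

x=Σ⁻¹μ = [1.5398  -0.2974  0.1759  3.5271  0.5045  2.5569  1.3855]
y=Σ⁻¹𝟙 = [4.7047  10.4415  11.0269  21.3031  10.2705  20.0837  13.3100]
a=μᵀx=1.353037  b=𝟙ᵀx=9.392317  c=𝟙ᵀy=91.140433  D=ac−b²=35.100770
λ₁=(c·0.129−b)/D = (91.140433·0.129−9.392317)/35.100770 = 0.067372
λ₂=(a−b·0.129)/D = (1.353037−9.392317·0.129)/35.100770 = 0.004029
w* = 0.067372·x + 0.004029·y:
  w_0 = 0.067372·1.5398 + 0.004029·4.7047 = 0.1227  (Kellogg)
  w_1 = 0.067372·-0.2974 + 0.004029·10.4415 = 0.0220  (Qualcomm)
  w_2 = 0.067372·0.1759 + 0.004029·11.0269 = 0.0563  (Visa)
  w_3 = 0.067372·3.5271 + 0.004029·21.3031 = 0.3235  (Raytheon)
  w_4 = 0.067372·0.5045 + 0.004029·10.2705 = 0.0754  (Merck)
  w_5 = 0.067372·2.5569 + 0.004029·20.0837 = 0.2532  (Xerox)
  w_6 = 0.067372·1.3855 + 0.004029·13.3100 = 0.1470  (Intel)
Σw_i=1.0000  μᵀw=0.1290
σ²=wᵀΣw=λ₁·μ_p+λ₂ = 0.067372·0.129 + 0.004029 = 0.012720 ≈ 0.0127


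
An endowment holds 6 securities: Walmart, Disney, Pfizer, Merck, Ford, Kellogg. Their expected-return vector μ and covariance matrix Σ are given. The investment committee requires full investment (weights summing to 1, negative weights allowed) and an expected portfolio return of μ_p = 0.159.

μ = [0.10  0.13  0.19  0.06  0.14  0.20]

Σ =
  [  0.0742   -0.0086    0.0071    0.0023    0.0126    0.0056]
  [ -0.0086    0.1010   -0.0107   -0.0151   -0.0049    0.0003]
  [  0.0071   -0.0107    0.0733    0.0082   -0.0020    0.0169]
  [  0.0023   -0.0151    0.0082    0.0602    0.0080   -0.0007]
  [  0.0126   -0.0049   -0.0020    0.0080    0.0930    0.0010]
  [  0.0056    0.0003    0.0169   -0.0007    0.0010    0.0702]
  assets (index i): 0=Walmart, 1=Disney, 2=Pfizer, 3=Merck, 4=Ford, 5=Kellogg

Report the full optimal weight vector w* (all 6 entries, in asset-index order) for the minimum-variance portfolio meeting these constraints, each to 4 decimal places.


p=Σ⁻¹μ = [0.9086  1.8006  2.1843  0.9536  1.4181  2.2323]
q=Σ⁻¹𝟙 = [11.3897  14.9844  10.5173  17.4840  8.6052  10.7922]
a=μᵀp=1.442157  b=𝟙ᵀp=9.497444  c=𝟙ᵀq=73.772873  D=ac−b²=16.190600
λ₁=(c·0.159−b)/D = (73.772873·0.159−9.497444)/16.190600 = 0.137885
λ₂=(a−b·0.159)/D = (1.442157−9.497444·0.159)/16.190600 = -0.004196
w* = 0.137885·p + -0.004196·q:
  w_0 = 0.137885·0.9086 + -0.004196·11.3897 = 0.0775  (Walmart)
  w_1 = 0.137885·1.8006 + -0.004196·14.9844 = 0.1854  (Disney)
  w_2 = 0.137885·2.1843 + -0.004196·10.5173 = 0.2570  (Pfizer)
  w_3 = 0.137885·0.9536 + -0.004196·17.4840 = 0.0581  (Merck)
  w_4 = 0.137885·1.4181 + -0.004196·8.6052 = 0.1594  (Ford)
  w_5 = 0.137885·2.2323 + -0.004196·10.7922 = 0.2625  (Kellogg)
Σw_i=1.0000  μᵀw=0.1590
σ²=wᵀΣw=λ₁·μ_p+λ₂ = 0.137885·0.159 + -0.004196 = 0.017728 ≈ 0.0177

0.0775  0.1854  0.2570  0.0581  0.1594  0.2625


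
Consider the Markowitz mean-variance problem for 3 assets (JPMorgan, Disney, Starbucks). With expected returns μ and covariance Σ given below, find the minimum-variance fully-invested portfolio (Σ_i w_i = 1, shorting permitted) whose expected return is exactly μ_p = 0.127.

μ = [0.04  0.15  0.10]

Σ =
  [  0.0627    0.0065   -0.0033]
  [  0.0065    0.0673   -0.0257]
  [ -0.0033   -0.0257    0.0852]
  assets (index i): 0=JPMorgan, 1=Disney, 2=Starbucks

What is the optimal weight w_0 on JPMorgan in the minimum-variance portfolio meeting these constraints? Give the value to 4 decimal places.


0.0329

u=Σ⁻¹μ = [0.4386  2.9850  2.0911]
v=Σ⁻¹𝟙 = [14.7979  20.4909  18.4912]
a=μᵀu=0.674403  b=𝟙ᵀu=5.514669  c=𝟙ᵀv=53.780005  D=ac−b²=5.857820
λ₁=(c·0.127−b)/D = (53.780005·0.127−5.514669)/5.857820 = 0.224553
λ₂=(a−b·0.127)/D = (0.674403−5.514669·0.127)/5.857820 = -0.004432
w* = 0.224553·u + -0.004432·v:
  w_0 = 0.224553·0.4386 + -0.004432·14.7979 = 0.0329  (JPMorgan)
  w_1 = 0.224553·2.9850 + -0.004432·20.4909 = 0.5795  (Disney)
  w_2 = 0.224553·2.0911 + -0.004432·18.4912 = 0.3876  (Starbucks)
Σw_i=1.0000  μᵀw=0.1270
σ²=wᵀΣw=λ₁·μ_p+λ₂ = 0.224553·0.127 + -0.004432 = 0.024087 ≈ 0.0241


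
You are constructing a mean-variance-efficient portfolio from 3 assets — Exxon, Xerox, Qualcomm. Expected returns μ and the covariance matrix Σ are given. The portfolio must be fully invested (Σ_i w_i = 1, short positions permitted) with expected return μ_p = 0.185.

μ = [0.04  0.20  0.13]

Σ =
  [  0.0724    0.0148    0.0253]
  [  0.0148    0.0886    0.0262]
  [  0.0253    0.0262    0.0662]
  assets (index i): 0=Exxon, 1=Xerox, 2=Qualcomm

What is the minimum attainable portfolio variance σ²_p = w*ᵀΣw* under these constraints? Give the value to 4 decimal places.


x=Σ⁻¹μ = [-0.3007  1.9173  1.3199]
y=Σ⁻¹𝟙 = [9.3028  7.1544  8.7189]
a=μᵀx=0.543007  b=𝟙ᵀx=2.936458  c=𝟙ᵀy=25.176186  D=ac−b²=5.048071
λ₁=(c·0.185−b)/D = (25.176186·0.185−2.936458)/5.048071 = 0.340949
λ₂=(a−b·0.185)/D = (0.543007−2.936458·0.185)/5.048071 = -0.000047
w* = 0.340949·x + -0.000047·y:
  w_0 = 0.340949·-0.3007 + -0.000047·9.3028 = -0.1029  (Exxon)
  w_1 = 0.340949·1.9173 + -0.000047·7.1544 = 0.6534  (Xerox)
  w_2 = 0.340949·1.3199 + -0.000047·8.7189 = 0.4496  (Qualcomm)
Σw_i=1.0000  μᵀw=0.1850
σ²=wᵀΣw=λ₁·μ_p+λ₂ = 0.340949·0.185 + -0.000047 = 0.063029 ≈ 0.0630

0.0630


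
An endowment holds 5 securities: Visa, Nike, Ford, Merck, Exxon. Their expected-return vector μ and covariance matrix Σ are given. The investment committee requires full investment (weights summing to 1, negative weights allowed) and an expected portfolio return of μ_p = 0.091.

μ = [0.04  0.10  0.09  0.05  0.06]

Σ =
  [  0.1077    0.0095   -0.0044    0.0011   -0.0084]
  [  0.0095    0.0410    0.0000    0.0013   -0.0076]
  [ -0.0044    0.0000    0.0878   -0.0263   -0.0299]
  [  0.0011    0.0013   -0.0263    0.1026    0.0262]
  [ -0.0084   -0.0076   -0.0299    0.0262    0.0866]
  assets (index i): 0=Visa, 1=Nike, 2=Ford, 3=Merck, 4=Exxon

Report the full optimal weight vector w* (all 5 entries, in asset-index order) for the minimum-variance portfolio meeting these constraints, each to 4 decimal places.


-0.0455  0.5591  0.2669  0.0282  0.1914

p=Σ⁻¹μ = [0.3109  2.6035  1.6643  0.5288  1.3661]
q=Σ⁻¹𝟙 = [9.2942  25.4509  21.3118  9.9260  19.0376]
a=μᵀp=0.530968  b=𝟙ᵀp=6.473474  c=𝟙ᵀq=85.020478  D=ac−b²=3.237322
λ₁=(c·0.091−b)/D = (85.020478·0.091−6.473474)/3.237322 = 0.390257
λ₂=(a−b·0.091)/D = (0.530968−6.473474·0.091)/3.237322 = -0.017952
w* = 0.390257·p + -0.017952·q:
  w_0 = 0.390257·0.3109 + -0.017952·9.2942 = -0.0455  (Visa)
  w_1 = 0.390257·2.6035 + -0.017952·25.4509 = 0.5591  (Nike)
  w_2 = 0.390257·1.6643 + -0.017952·21.3118 = 0.2669  (Ford)
  w_3 = 0.390257·0.5288 + -0.017952·9.9260 = 0.0282  (Merck)
  w_4 = 0.390257·1.3661 + -0.017952·19.0376 = 0.1914  (Exxon)
Σw_i=1.0000  μᵀw=0.0910
σ²=wᵀΣw=λ₁·μ_p+λ₂ = 0.390257·0.091 + -0.017952 = 0.017561 ≈ 0.0176


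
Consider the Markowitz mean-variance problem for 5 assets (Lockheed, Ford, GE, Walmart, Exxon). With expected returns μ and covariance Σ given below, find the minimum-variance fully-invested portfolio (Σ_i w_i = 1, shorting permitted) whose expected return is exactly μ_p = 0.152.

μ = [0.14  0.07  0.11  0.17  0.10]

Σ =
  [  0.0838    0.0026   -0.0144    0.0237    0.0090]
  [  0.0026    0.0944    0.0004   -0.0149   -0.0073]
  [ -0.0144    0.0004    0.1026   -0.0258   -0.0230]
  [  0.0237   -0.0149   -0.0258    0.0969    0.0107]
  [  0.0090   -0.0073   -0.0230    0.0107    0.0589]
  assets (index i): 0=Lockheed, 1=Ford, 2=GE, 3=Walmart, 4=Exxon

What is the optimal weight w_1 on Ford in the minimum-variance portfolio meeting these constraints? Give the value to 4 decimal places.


-0.0914

x=Σ⁻¹μ = [1.2209  1.1800  2.2247  1.9905  2.1646]
y=Σ⁻¹𝟙 = [8.7086  14.0644  19.2322  12.9841  22.5417]
a=μᵀx=1.053090  b=𝟙ᵀx=8.780724  c=𝟙ᵀy=77.531031  D=ac−b²=4.546064
λ₁=(c·0.152−b)/D = (77.531031·0.152−8.780724)/4.546064 = 0.660790
λ₂=(a−b·0.152)/D = (1.053090−8.780724·0.152)/4.546064 = -0.061939
w* = 0.660790·x + -0.061939·y:
  w_0 = 0.660790·1.2209 + -0.061939·8.7086 = 0.2673  (Lockheed)
  w_1 = 0.660790·1.1800 + -0.061939·14.0644 = -0.0914  (Ford)
  w_2 = 0.660790·2.2247 + -0.061939·19.2322 = 0.2788  (GE)
  w_3 = 0.660790·1.9905 + -0.061939·12.9841 = 0.5111  (Walmart)
  w_4 = 0.660790·2.1646 + -0.061939·22.5417 = 0.0341  (Exxon)
Σw_i=1.0000  μᵀw=0.1520
σ²=wᵀΣw=λ₁·μ_p+λ₂ = 0.660790·0.152 + -0.061939 = 0.038501 ≈ 0.0385


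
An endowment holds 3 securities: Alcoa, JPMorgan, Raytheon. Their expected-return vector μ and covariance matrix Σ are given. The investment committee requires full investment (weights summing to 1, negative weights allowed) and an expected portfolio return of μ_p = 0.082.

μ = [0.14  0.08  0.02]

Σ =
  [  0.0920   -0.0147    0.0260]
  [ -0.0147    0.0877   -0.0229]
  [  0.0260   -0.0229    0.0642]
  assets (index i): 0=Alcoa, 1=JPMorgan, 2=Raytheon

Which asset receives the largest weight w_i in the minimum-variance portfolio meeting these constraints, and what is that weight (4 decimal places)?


x=Σ⁻¹μ = [1.6997  1.2115  0.0553]
y=Σ⁻¹𝟙 = [8.4781  17.6370  18.4339]
a=μᵀx=0.335986  b=𝟙ᵀx=2.966567  c=𝟙ᵀy=44.548974  D=ac−b²=6.167323
λ₁=(c·0.082−b)/D = (44.548974·0.082−2.966567)/6.167323 = 0.111304
λ₂=(a−b·0.082)/D = (0.335986−2.966567·0.082)/6.167323 = 0.015035
w* = 0.111304·x + 0.015035·y:
  w_0 = 0.111304·1.6997 + 0.015035·8.4781 = 0.3167  (Alcoa)
  w_1 = 0.111304·1.2115 + 0.015035·17.6370 = 0.4000  (JPMorgan)
  w_2 = 0.111304·0.0553 + 0.015035·18.4339 = 0.2833  (Raytheon)
Σw_i=1.0000  μᵀw=0.0820
σ²=wᵀΣw=λ₁·μ_p+λ₂ = 0.111304·0.082 + 0.015035 = 0.024162 ≈ 0.0242

JPMorgan (0.4000)


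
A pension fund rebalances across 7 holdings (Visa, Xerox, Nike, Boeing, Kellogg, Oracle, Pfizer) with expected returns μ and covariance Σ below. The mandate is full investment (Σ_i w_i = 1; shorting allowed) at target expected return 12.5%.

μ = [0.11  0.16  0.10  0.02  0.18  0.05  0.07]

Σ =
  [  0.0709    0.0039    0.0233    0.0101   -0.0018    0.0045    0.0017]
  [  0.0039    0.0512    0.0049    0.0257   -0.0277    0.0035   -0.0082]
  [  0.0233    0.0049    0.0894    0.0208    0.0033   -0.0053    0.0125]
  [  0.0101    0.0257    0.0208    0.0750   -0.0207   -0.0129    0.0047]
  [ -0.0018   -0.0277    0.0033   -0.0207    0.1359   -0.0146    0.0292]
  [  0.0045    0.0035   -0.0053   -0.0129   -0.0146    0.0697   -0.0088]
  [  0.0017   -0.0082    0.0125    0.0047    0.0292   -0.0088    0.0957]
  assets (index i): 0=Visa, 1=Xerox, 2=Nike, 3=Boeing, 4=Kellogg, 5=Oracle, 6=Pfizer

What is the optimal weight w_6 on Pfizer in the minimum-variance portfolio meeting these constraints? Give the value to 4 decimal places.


0.0826

p=Σ⁻¹μ = [1.2064  4.6229  0.6799  -0.9887  2.0919  0.7773  0.4991]
q=Σ⁻¹𝟙 = [8.8844  20.5893  4.8121  10.1107  13.2693  18.8441  8.6146]
a=μᵀp=1.370918  b=𝟙ᵀp=8.888706  c=𝟙ᵀq=85.124591  D=ac−b²=37.689733
λ₁=(c·0.125−b)/D = (85.124591·0.125−8.888706)/37.689733 = 0.046481
λ₂=(a−b·0.125)/D = (1.370918−8.888706·0.125)/37.689733 = 0.006894
w* = 0.046481·p + 0.006894·q:
  w_0 = 0.046481·1.2064 + 0.006894·8.8844 = 0.1173  (Visa)
  w_1 = 0.046481·4.6229 + 0.006894·20.5893 = 0.3568  (Xerox)
  w_2 = 0.046481·0.6799 + 0.006894·4.8121 = 0.0648  (Nike)
  w_3 = 0.046481·-0.9887 + 0.006894·10.1107 = 0.0237  (Boeing)
  w_4 = 0.046481·2.0919 + 0.006894·13.2693 = 0.1887  (Kellogg)
  w_5 = 0.046481·0.7773 + 0.006894·18.8441 = 0.1660  (Oracle)
  w_6 = 0.046481·0.4991 + 0.006894·8.6146 = 0.0826  (Pfizer)
Σw_i=1.0000  μᵀw=0.1250
σ²=wᵀΣw=λ₁·μ_p+λ₂ = 0.046481·0.125 + 0.006894 = 0.012704 ≈ 0.0127


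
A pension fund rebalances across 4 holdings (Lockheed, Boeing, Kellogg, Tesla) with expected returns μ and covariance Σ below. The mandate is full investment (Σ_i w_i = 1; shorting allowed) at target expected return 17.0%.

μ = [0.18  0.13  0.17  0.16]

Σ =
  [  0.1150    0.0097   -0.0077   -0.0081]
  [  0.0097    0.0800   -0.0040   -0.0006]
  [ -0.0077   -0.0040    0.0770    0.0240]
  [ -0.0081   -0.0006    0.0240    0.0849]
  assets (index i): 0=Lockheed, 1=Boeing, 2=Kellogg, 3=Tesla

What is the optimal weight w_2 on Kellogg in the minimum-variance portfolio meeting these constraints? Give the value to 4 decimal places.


g=Σ⁻¹μ = [1.6743  1.5327  1.9896  1.4927]
h=Σ⁻¹𝟙 = [9.1213  12.0438  11.5757  9.4616]
a=μᵀg=1.077682  b=𝟙ᵀg=6.689255  c=𝟙ᵀh=42.202410  D=ac−b²=0.734669
λ₁=(c·0.170−b)/D = (42.202410·0.170−6.689255)/0.734669 = 0.660372
λ₂=(a−b·0.170)/D = (1.077682−6.689255·0.170)/0.734669 = -0.080976
w* = 0.660372·g + -0.080976·h:
  w_0 = 0.660372·1.6743 + -0.080976·9.1213 = 0.3670  (Lockheed)
  w_1 = 0.660372·1.5327 + -0.080976·12.0438 = 0.0369  (Boeing)
  w_2 = 0.660372·1.9896 + -0.080976·11.5757 = 0.3765  (Kellogg)
  w_3 = 0.660372·1.4927 + -0.080976·9.4616 = 0.2196  (Tesla)
Σw_i=1.0000  μᵀw=0.1700
σ²=wᵀΣw=λ₁·μ_p+λ₂ = 0.660372·0.170 + -0.080976 = 0.031287 ≈ 0.0313

0.3765


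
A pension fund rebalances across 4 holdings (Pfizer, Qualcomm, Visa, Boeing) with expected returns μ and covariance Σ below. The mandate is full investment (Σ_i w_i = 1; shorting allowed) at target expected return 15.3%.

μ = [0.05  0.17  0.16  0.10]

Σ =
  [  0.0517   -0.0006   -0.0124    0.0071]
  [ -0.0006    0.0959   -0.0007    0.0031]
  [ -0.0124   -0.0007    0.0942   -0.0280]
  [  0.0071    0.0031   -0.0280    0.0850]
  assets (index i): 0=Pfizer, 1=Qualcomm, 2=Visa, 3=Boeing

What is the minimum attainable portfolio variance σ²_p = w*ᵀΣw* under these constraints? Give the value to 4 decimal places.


0.0298

g=Σ⁻¹μ = [1.3206  1.7404  2.4203  1.8000]
h=Σ⁻¹𝟙 = [21.6813  10.1926  18.1730  15.5683]
a=μᵀg=0.929149  b=𝟙ᵀg=7.281321  c=𝟙ᵀh=65.615277  D=ac−b²=7.948734
λ₁=(c·0.153−b)/D = (65.615277·0.153−7.281321)/7.948734 = 0.346950
λ₂=(a−b·0.153)/D = (0.929149−7.281321·0.153)/7.948734 = -0.023261
w* = 0.346950·g + -0.023261·h:
  w_0 = 0.346950·1.3206 + -0.023261·21.6813 = -0.0461  (Pfizer)
  w_1 = 0.346950·1.7404 + -0.023261·10.1926 = 0.3668  (Qualcomm)
  w_2 = 0.346950·2.4203 + -0.023261·18.1730 = 0.4170  (Visa)
  w_3 = 0.346950·1.8000 + -0.023261·15.5683 = 0.2624  (Boeing)
Σw_i=1.0000  μᵀw=0.1530
σ²=wᵀΣw=λ₁·μ_p+λ₂ = 0.346950·0.153 + -0.023261 = 0.029823 ≈ 0.0298


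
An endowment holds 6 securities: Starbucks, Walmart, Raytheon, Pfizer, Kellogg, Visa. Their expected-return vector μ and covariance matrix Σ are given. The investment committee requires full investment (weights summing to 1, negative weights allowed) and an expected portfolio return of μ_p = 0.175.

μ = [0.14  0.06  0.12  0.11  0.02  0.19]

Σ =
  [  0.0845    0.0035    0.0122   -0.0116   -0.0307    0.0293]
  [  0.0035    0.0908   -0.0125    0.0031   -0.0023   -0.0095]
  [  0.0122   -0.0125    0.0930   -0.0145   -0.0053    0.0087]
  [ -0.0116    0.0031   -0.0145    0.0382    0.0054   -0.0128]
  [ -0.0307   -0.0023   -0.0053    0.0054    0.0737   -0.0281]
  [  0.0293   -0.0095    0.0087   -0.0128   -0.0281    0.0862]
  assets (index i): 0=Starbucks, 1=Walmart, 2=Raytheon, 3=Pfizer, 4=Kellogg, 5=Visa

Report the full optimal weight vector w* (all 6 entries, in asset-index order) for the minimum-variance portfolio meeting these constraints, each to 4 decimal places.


0.0898  -0.0815  0.1626  0.5511  -0.2021  0.4802

x=Σ⁻¹μ = [1.6895  1.0289  1.7752  4.6792  1.8880  2.8744]
y=Σ⁻¹𝟙 = [17.1272  14.0601  16.1751  39.3714  27.2020  20.4101]
a=μᵀx=1.609903  b=𝟙ᵀx=13.935238  c=𝟙ᵀy=134.345896  D=ac−b²=22.093029
λ₁=(c·0.175−b)/D = (134.345896·0.175−13.935238)/22.093029 = 0.433408
λ₂=(a−b·0.175)/D = (1.609903−13.935238·0.175)/22.093029 = -0.037512
w* = 0.433408·x + -0.037512·y:
  w_0 = 0.433408·1.6895 + -0.037512·17.1272 = 0.0898  (Starbucks)
  w_1 = 0.433408·1.0289 + -0.037512·14.0601 = -0.0815  (Walmart)
  w_2 = 0.433408·1.7752 + -0.037512·16.1751 = 0.1626  (Raytheon)
  w_3 = 0.433408·4.6792 + -0.037512·39.3714 = 0.5511  (Pfizer)
  w_4 = 0.433408·1.8880 + -0.037512·27.2020 = -0.2021  (Kellogg)
  w_5 = 0.433408·2.8744 + -0.037512·20.4101 = 0.4802  (Visa)
Σw_i=1.0000  μᵀw=0.1750
σ²=wᵀΣw=λ₁·μ_p+λ₂ = 0.433408·0.175 + -0.037512 = 0.038334 ≈ 0.0383


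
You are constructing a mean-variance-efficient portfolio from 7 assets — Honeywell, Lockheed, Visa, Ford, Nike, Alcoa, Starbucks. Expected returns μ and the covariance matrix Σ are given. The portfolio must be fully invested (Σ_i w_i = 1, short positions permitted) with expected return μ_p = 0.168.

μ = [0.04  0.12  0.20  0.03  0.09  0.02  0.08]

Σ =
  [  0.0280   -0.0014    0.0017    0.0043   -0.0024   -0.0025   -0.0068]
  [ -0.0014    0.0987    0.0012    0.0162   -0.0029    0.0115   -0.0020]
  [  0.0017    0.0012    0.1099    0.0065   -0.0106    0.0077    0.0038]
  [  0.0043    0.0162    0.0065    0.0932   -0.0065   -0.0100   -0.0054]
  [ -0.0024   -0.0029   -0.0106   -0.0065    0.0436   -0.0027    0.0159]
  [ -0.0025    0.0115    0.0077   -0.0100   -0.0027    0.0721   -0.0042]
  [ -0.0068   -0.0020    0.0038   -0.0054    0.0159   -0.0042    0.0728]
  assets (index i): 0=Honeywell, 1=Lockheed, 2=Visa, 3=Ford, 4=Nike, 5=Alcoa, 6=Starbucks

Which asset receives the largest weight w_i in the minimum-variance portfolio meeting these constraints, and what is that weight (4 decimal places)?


Visa (0.4844)

g=Σ⁻¹μ = [1.7367  1.2788  1.9875  0.1010  2.5081  0.0675  0.6561]
h=Σ⁻¹𝟙 = [40.8046  7.8795  8.5661  11.2056  25.5466  16.4110  13.5154]
a=μᵀg=0.903024  b=𝟙ᵀg=8.335757  c=𝟙ᵀh=123.928853  D=ac−b²=42.425907
λ₁=(c·0.168−b)/D = (123.928853·0.168−8.335757)/42.425907 = 0.294261
λ₂=(a−b·0.168)/D = (0.903024−8.335757·0.168)/42.425907 = -0.011724
w* = 0.294261·g + -0.011724·h:
  w_0 = 0.294261·1.7367 + -0.011724·40.8046 = 0.0327  (Honeywell)
  w_1 = 0.294261·1.2788 + -0.011724·7.8795 = 0.2839  (Lockheed)
  w_2 = 0.294261·1.9875 + -0.011724·8.5661 = 0.4844  (Visa)
  w_3 = 0.294261·0.1010 + -0.011724·11.2056 = -0.1016  (Ford)
  w_4 = 0.294261·2.5081 + -0.011724·25.5466 = 0.4385  (Nike)
  w_5 = 0.294261·0.0675 + -0.011724·16.4110 = -0.1725  (Alcoa)
  w_6 = 0.294261·0.6561 + -0.011724·13.5154 = 0.0346  (Starbucks)
Σw_i=1.0000  μᵀw=0.1680
σ²=wᵀΣw=λ₁·μ_p+λ₂ = 0.294261·0.168 + -0.011724 = 0.037712 ≈ 0.0377


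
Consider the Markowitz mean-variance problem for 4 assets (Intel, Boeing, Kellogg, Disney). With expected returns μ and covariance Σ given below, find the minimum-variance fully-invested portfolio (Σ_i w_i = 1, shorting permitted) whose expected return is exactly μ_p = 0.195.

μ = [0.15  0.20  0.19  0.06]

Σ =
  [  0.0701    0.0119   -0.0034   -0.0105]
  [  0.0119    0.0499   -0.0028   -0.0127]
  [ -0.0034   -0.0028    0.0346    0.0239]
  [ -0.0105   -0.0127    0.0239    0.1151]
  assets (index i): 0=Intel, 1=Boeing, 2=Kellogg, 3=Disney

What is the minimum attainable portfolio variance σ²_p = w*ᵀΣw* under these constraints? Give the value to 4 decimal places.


0.0176

p=Σ⁻¹μ = [1.7512  3.8929  6.0839  -0.1527]
q=Σ⁻¹𝟙 = [13.1468  20.0744  27.3865  6.4157]
a=μᵀp=2.188042  b=𝟙ᵀp=11.575286  c=𝟙ᵀq=67.023474  D=ac−b²=12.662923
λ₁=(c·0.195−b)/D = (67.023474·0.195−11.575286)/12.662923 = 0.118005
λ₂=(a−b·0.195)/D = (2.188042−11.575286·0.195)/12.662923 = -0.005460
w* = 0.118005·p + -0.005460·q:
  w_0 = 0.118005·1.7512 + -0.005460·13.1468 = 0.1349  (Intel)
  w_1 = 0.118005·3.8929 + -0.005460·20.0744 = 0.3498  (Boeing)
  w_2 = 0.118005·6.0839 + -0.005460·27.3865 = 0.5684  (Kellogg)
  w_3 = 0.118005·-0.1527 + -0.005460·6.4157 = -0.0531  (Disney)
Σw_i=1.0000  μᵀw=0.1950
σ²=wᵀΣw=λ₁·μ_p+λ₂ = 0.118005·0.195 + -0.005460 = 0.017551 ≈ 0.0176


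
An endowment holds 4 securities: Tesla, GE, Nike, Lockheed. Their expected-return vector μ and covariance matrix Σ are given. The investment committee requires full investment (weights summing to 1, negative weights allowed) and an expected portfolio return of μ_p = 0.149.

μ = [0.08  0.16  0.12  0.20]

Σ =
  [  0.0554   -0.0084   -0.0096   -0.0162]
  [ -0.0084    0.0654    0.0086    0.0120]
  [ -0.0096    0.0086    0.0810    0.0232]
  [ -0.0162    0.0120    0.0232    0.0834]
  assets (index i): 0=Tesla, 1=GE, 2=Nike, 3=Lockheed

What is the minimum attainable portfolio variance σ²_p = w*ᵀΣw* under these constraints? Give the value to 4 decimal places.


0.0200

p=Σ⁻¹μ = [2.6206  2.2376  0.8845  2.3391]
q=Σ⁻¹𝟙 = [25.6116  15.0295  10.3720  11.9176]
a=μᵀp=1.141623  b=𝟙ᵀp=8.081794  c=𝟙ᵀq=62.930625  D=ac−b²=6.527644
λ₁=(c·0.149−b)/D = (62.930625·0.149−8.081794)/6.527644 = 0.198367
λ₂=(a−b·0.149)/D = (1.141623−8.081794·0.149)/6.527644 = -0.009585
w* = 0.198367·p + -0.009585·q:
  w_0 = 0.198367·2.6206 + -0.009585·25.6116 = 0.2744  (Tesla)
  w_1 = 0.198367·2.2376 + -0.009585·15.0295 = 0.2998  (GE)
  w_2 = 0.198367·0.8845 + -0.009585·10.3720 = 0.0761  (Nike)
  w_3 = 0.198367·2.3391 + -0.009585·11.9176 = 0.3498  (Lockheed)
Σw_i=1.0000  μᵀw=0.1490
σ²=wᵀΣw=λ₁·μ_p+λ₂ = 0.198367·0.149 + -0.009585 = 0.019972 ≈ 0.0200
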